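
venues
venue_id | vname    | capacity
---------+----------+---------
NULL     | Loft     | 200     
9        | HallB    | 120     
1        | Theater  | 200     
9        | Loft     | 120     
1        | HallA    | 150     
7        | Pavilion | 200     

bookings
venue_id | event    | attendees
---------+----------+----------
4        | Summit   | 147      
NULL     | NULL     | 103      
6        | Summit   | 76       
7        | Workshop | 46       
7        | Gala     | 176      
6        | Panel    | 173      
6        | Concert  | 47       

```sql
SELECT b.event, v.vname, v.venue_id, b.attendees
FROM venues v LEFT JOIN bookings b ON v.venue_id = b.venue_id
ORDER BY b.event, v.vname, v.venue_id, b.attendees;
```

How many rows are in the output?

LEFT JOIN keeps every row from `venues`; unmatched rows get NULL for `bookings`'s columns.
Matching on v.venue_id = b.venue_id. A NULL in a compared column never satisfies the condition.
- v[0] venue_id=NULL → no match; kept with NULLs on the b side.
- v[1] venue_id=9 → no match; kept with NULLs on the b side.
- v[2] venue_id=1 → no match; kept with NULLs on the b side.
- v[3] venue_id=9 → no match; kept with NULLs on the b side.
- v[4] venue_id=1 → no match; kept with NULLs on the b side.
- v[5] venue_id=7 → 2 match(es) in b → 2 row(s).
Total: 2 matched + 5 padded = 7 rows.

7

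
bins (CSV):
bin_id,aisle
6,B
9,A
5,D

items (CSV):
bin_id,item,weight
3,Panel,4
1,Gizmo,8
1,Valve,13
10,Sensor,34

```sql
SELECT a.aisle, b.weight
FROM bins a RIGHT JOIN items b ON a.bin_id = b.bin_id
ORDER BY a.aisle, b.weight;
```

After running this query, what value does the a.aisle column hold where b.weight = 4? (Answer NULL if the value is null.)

RIGHT JOIN keeps every row from `items`; unmatched rows get NULL for `bins`'s columns.
Matching on a.bin_id = b.bin_id.
- a (bin_id=6) has no partner in b.
- a (bin_id=9) has no partner in b.
- a (bin_id=5) has no partner in b.
- plus 4 unmatched b row(s), each kept with NULL a columns.

NULL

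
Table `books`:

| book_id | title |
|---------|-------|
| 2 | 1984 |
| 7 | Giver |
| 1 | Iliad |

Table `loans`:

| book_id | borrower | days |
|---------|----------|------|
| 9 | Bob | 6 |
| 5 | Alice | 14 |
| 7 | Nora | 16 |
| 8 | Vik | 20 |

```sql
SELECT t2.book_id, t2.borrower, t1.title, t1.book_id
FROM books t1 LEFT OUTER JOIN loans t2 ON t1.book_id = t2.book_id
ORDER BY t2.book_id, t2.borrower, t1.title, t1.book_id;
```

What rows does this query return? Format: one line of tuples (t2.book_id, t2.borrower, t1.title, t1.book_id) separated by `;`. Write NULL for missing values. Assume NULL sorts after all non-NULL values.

(7, Nora, Giver, 7); (NULL, NULL, 1984, 2); (NULL, NULL, Iliad, 1)

LEFT JOIN keeps every row from `books`; unmatched rows get NULL for `loans`'s columns.
Matching on t1.book_id = t2.book_id.
- t1 row (book_id=2): no match → kept, t2 columns NULL.
- t1 row (book_id=7): matches 1 t2 row(s) → 1 output row(s).
- t1 row (book_id=1): no match → kept, t2 columns NULL.
After projecting and ordering:
t2.book_id | t2.borrower | t1.title | t1.book_id
7 | Nora | Giver | 7
NULL | NULL | 1984 | 2
NULL | NULL | Iliad | 1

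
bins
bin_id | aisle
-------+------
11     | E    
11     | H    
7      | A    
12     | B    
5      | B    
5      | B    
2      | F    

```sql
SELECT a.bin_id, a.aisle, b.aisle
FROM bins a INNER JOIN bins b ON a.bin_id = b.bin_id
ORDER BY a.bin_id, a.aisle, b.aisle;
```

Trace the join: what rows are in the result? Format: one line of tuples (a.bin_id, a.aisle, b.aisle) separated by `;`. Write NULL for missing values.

INNER JOIN keeps only pairs where the ON condition holds.
Matching on a.bin_id = b.bin_id.
- a[0] bin_id=11 → 2 match(es) in b → 2 row(s).
- a[1] bin_id=11 → 2 match(es) in b → 2 row(s).
- a[2] bin_id=7 → 1 match(es) in b → 1 row(s).
- a[3] bin_id=12 → 1 match(es) in b → 1 row(s).
- a[4] bin_id=5 → 2 match(es) in b → 2 row(s).
- a[5] bin_id=5 → 2 match(es) in b → 2 row(s).
- a[6] bin_id=2 → 1 match(es) in b → 1 row(s).

(2, F, F); (5, B, B); (5, B, B); (5, B, B); (5, B, B); (7, A, A); (11, E, E); (11, E, H); (11, H, E); (11, H, H); (12, B, B)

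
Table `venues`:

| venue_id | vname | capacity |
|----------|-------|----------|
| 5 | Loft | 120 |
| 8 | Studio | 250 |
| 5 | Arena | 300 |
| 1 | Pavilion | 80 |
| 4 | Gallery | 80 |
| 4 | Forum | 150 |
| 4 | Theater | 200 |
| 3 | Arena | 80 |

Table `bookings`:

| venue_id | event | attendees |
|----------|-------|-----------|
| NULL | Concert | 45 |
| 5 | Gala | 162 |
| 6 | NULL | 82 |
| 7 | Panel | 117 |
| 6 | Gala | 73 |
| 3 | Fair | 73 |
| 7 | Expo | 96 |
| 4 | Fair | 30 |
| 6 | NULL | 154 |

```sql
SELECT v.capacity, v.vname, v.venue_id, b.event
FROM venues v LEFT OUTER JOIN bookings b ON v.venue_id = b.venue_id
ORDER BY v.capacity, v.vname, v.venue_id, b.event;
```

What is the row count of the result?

LEFT JOIN keeps every row from `venues`; unmatched rows get NULL for `bookings`'s columns.
Matching on v.venue_id = b.venue_id. A NULL in a compared column never satisfies the condition.
- v[0] venue_id=5 → 1 match(es) in b → 1 row(s).
- v[1] venue_id=8 → no match; kept with NULLs on the b side.
- v[2] venue_id=5 → 1 match(es) in b → 1 row(s).
- v[3] venue_id=1 → no match; kept with NULLs on the b side.
- v[4] venue_id=4 → 1 match(es) in b → 1 row(s).
- v[5] venue_id=4 → 1 match(es) in b → 1 row(s).
- v[6] venue_id=4 → 1 match(es) in b → 1 row(s).
- v[7] venue_id=3 → 1 match(es) in b → 1 row(s).
Total: 6 matched + 2 padded = 8 rows.

8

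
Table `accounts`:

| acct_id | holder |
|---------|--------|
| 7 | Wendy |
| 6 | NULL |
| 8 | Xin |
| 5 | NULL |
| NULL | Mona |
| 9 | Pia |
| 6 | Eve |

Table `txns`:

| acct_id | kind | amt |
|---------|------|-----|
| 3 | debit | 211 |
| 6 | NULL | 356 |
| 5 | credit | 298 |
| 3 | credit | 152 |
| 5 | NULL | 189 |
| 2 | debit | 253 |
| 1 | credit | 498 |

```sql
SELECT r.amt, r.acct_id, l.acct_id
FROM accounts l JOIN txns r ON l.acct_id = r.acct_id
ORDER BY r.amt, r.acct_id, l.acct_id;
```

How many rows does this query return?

4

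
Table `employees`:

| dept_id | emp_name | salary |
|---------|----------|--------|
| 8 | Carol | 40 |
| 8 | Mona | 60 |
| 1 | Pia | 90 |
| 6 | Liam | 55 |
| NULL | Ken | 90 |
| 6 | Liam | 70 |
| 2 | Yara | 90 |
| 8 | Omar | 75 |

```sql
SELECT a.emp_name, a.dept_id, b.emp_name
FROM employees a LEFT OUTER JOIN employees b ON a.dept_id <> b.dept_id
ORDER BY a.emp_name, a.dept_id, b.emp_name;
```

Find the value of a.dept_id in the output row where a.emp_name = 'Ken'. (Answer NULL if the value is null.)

NULL

LEFT JOIN keeps every row from `employees a`; unmatched rows get NULL for `employees b`'s columns.
Matching on a.dept_id <> b.dept_id. A NULL in a compared column never satisfies the condition.
- dept_id=8: 4 matching b row(s), so 4 row(s) emitted.
- dept_id=8: 4 matching b row(s), so 4 row(s) emitted.
- dept_id=1: 6 matching b row(s), so 6 row(s) emitted.
- dept_id=6: 5 matching b row(s), so 5 row(s) emitted.
- dept_id=NULL: no b row matches, row kept with b columns NULL.
- dept_id=6: 5 matching b row(s), so 5 row(s) emitted.
- dept_id=2: 6 matching b row(s), so 6 row(s) emitted.
- dept_id=8: 4 matching b row(s), so 4 row(s) emitted.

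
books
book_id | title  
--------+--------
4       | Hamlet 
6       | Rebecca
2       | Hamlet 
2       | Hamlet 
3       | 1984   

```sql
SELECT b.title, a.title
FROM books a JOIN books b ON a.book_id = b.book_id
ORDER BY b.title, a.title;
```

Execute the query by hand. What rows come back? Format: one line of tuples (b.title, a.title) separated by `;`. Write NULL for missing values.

INNER JOIN keeps only pairs where the ON condition holds.
Matching on a.book_id = b.book_id.
- a[0] book_id=4 → 1 match(es) in b → 1 row(s).
- a[1] book_id=6 → 1 match(es) in b → 1 row(s).
- a[2] book_id=2 → 2 match(es) in b → 2 row(s).
- a[3] book_id=2 → 2 match(es) in b → 2 row(s).
- a[4] book_id=3 → 1 match(es) in b → 1 row(s).
After projecting and ordering:
b.title | a.title
1984 | 1984
Hamlet | Hamlet
Hamlet | Hamlet
Hamlet | Hamlet
Hamlet | Hamlet
Hamlet | Hamlet
Rebecca | Rebecca

(1984, 1984); (Hamlet, Hamlet); (Hamlet, Hamlet); (Hamlet, Hamlet); (Hamlet, Hamlet); (Hamlet, Hamlet); (Rebecca, Rebecca)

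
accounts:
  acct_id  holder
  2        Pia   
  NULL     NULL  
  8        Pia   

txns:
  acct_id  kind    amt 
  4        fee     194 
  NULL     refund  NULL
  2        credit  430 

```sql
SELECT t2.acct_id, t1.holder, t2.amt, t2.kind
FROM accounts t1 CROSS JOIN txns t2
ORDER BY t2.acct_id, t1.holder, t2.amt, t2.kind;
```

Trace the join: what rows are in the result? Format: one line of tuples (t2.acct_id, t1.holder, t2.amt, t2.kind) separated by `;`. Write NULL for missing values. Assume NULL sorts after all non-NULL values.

CROSS JOIN pairs every row of `accounts` with every row of `txns`: 3 × 3 = 9 rows.

(2, Pia, 430, credit); (2, Pia, 430, credit); (2, NULL, 430, credit); (4, Pia, 194, fee); (4, Pia, 194, fee); (4, NULL, 194, fee); (NULL, Pia, NULL, refund); (NULL, Pia, NULL, refund); (NULL, NULL, NULL, refund)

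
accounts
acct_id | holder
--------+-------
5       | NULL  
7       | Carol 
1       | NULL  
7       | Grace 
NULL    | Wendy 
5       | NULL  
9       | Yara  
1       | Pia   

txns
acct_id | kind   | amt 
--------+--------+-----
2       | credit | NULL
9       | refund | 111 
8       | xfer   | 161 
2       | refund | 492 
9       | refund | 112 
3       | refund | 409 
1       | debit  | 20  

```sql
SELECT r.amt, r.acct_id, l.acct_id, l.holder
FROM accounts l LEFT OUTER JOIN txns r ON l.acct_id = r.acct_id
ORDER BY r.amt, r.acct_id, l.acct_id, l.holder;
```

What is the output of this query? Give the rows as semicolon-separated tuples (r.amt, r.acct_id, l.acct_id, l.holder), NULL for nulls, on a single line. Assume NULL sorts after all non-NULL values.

(20, 1, 1, Pia); (20, 1, 1, NULL); (111, 9, 9, Yara); (112, 9, 9, Yara); (NULL, NULL, 5, NULL); (NULL, NULL, 5, NULL); (NULL, NULL, 7, Carol); (NULL, NULL, 7, Grace); (NULL, NULL, NULL, Wendy)

LEFT JOIN keeps every row from `accounts`; unmatched rows get NULL for `txns`'s columns.
Matching on l.acct_id = r.acct_id. A NULL in a compared column never satisfies the condition.
Matched pairs: 4; unmatched l rows kept: 5.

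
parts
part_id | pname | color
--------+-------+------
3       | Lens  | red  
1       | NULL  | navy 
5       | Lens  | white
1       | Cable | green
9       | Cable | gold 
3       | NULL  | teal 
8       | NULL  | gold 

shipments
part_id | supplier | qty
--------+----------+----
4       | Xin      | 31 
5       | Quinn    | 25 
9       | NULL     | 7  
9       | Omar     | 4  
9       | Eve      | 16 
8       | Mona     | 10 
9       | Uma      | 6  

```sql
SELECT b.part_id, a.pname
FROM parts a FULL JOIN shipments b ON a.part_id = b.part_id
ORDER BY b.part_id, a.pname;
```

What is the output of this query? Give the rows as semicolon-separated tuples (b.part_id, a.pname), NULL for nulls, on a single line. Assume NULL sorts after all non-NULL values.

FULL OUTER JOIN keeps every row from both sides; unmatched rows get NULL for the other side's columns.
Matching on a.part_id = b.part_id.
- a (part_id=3) has no partner → padded with NULL.
- a (part_id=1) has no partner → padded with NULL.
- a (part_id=5) pairs with 1 row(s) of b.
- a (part_id=1) has no partner → padded with NULL.
- a (part_id=9) pairs with 4 row(s) of b.
- a (part_id=3) has no partner → padded with NULL.
- a (part_id=8) pairs with 1 row(s) of b.
- plus 1 unmatched b row(s), each kept with NULL a columns.

(4, NULL); (5, Lens); (8, NULL); (9, Cable); (9, Cable); (9, Cable); (9, Cable); (NULL, Cable); (NULL, Lens); (NULL, NULL); (NULL, NULL)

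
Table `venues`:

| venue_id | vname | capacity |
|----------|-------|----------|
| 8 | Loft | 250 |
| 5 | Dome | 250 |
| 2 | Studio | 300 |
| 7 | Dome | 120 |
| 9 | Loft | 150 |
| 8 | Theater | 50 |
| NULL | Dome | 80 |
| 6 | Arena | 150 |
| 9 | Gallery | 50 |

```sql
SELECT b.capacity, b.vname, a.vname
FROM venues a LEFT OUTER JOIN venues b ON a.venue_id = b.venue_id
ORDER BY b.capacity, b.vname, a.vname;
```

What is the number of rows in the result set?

13

LEFT JOIN keeps every row from `venues a`; unmatched rows get NULL for `venues b`'s columns.
Matching on a.venue_id = b.venue_id. A NULL in a compared column never satisfies the condition.
Matched pairs: 12; unmatched a rows kept: 1.
Total: 12 matched + 1 padded = 13 rows.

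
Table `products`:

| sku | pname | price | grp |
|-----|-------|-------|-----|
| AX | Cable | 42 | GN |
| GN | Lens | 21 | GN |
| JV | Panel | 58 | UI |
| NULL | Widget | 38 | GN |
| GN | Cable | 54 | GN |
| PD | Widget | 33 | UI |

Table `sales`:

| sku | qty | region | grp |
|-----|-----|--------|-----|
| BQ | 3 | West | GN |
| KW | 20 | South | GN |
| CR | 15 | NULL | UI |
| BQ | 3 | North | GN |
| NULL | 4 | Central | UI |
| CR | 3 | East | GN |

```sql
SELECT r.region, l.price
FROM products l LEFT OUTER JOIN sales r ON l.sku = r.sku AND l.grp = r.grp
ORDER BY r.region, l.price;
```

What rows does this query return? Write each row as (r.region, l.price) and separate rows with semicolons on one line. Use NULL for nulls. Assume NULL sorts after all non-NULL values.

LEFT JOIN keeps every row from `products`; unmatched rows get NULL for `sales`'s columns.
Matching on l.sku = r.sku AND l.grp = r.grp. A NULL in a compared column never satisfies the condition.
- sku=AX, grp=GN: no r row matches, row kept with r columns NULL.
- sku=GN, grp=GN: no r row matches, row kept with r columns NULL.
- sku=JV, grp=UI: no r row matches, row kept with r columns NULL.
- sku=NULL, grp=GN: no r row matches, row kept with r columns NULL.
- sku=GN, grp=GN: no r row matches, row kept with r columns NULL.
- sku=PD, grp=UI: no r row matches, row kept with r columns NULL.
After projecting and ordering:
r.region | l.price
NULL | 21
NULL | 33
NULL | 38
NULL | 42
NULL | 54
NULL | 58

(NULL, 21); (NULL, 33); (NULL, 38); (NULL, 42); (NULL, 54); (NULL, 58)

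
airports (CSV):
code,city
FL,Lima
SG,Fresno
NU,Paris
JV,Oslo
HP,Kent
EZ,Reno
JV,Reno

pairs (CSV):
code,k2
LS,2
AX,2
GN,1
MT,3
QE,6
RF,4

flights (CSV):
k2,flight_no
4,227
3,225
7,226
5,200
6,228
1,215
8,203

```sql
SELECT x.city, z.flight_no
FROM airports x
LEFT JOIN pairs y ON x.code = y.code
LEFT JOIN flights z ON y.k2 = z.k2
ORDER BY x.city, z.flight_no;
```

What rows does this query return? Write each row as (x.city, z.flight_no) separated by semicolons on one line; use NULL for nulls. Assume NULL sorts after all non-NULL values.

Evaluate left to right. First `airports x LEFT JOIN pairs y` on code: 7 row(s).
Then LEFT JOIN `flights z` on k2: each of those 7 rows is kept; rows whose y.k2 has no match in z get NULL for z's columns.

(Fresno, NULL); (Kent, NULL); (Lima, NULL); (Oslo, NULL); (Paris, NULL); (Reno, NULL); (Reno, NULL)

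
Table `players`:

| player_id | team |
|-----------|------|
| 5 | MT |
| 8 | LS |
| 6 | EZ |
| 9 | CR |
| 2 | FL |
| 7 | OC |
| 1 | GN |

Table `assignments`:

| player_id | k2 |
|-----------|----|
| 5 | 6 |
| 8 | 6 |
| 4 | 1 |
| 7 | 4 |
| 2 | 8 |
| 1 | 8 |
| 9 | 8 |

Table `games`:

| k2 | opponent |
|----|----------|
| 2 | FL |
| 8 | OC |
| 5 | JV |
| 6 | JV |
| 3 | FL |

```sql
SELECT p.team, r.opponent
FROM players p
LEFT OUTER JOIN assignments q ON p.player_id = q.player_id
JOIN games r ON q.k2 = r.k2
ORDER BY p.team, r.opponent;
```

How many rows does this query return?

Joins associate left-to-right: players LEFT JOIN assignments on player_id gives 7 intermediate row(s).
Then INNER JOIN `games r` on k2: keep only rows whose q.k2 appears in r.
Result: 5 row(s).

5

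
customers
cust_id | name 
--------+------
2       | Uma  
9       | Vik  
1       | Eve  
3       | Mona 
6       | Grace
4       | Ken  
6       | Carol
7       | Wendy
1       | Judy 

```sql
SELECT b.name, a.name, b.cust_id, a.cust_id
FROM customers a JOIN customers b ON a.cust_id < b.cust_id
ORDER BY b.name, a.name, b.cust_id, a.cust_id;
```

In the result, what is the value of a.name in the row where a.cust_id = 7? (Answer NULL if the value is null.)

INNER JOIN keeps only pairs where the ON condition holds.
Matching on a.cust_id < b.cust_id.
- a row (cust_id=2): matches 6 b row(s) → 6 output row(s).
- a row (cust_id=9): no match → dropped.
- a row (cust_id=1): matches 7 b row(s) → 7 output row(s).
- a row (cust_id=3): matches 5 b row(s) → 5 output row(s).
- a row (cust_id=6): matches 2 b row(s) → 2 output row(s).
- a row (cust_id=4): matches 4 b row(s) → 4 output row(s).
- a row (cust_id=6): matches 2 b row(s) → 2 output row(s).
- a row (cust_id=7): matches 1 b row(s) → 1 output row(s).
- a row (cust_id=1): matches 7 b row(s) → 7 output row(s).

Wendy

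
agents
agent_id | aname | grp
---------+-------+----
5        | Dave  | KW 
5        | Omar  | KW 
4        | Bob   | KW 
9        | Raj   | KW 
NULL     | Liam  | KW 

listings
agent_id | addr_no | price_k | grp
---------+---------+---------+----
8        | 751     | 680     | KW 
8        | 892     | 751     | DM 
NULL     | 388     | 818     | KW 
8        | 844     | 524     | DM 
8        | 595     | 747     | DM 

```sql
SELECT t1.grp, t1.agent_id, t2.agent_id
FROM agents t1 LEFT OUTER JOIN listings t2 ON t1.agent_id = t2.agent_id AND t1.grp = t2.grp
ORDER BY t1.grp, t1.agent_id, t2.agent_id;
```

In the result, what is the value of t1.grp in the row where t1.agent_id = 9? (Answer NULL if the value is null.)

LEFT JOIN keeps every row from `agents`; unmatched rows get NULL for `listings`'s columns.
Matching on t1.agent_id = t2.agent_id AND t1.grp = t2.grp. A NULL in a compared column never satisfies the condition.
Matched pairs: 0; unmatched t1 rows kept: 5.

KW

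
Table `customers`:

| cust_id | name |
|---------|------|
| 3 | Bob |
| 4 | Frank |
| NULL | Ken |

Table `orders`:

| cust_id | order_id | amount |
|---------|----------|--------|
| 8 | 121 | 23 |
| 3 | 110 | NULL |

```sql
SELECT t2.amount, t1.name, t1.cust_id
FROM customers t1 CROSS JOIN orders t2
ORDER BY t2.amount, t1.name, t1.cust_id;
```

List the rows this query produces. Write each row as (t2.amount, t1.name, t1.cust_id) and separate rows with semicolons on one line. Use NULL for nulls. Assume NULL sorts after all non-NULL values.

CROSS JOIN pairs every row of `customers` with every row of `orders`: 3 × 2 = 6 rows.
After projecting and ordering:
t2.amount | t1.name | t1.cust_id
23 | Bob | 3
23 | Frank | 4
23 | Ken | NULL
NULL | Bob | 3
NULL | Frank | 4
NULL | Ken | NULL

(23, Bob, 3); (23, Frank, 4); (23, Ken, NULL); (NULL, Bob, 3); (NULL, Frank, 4); (NULL, Ken, NULL)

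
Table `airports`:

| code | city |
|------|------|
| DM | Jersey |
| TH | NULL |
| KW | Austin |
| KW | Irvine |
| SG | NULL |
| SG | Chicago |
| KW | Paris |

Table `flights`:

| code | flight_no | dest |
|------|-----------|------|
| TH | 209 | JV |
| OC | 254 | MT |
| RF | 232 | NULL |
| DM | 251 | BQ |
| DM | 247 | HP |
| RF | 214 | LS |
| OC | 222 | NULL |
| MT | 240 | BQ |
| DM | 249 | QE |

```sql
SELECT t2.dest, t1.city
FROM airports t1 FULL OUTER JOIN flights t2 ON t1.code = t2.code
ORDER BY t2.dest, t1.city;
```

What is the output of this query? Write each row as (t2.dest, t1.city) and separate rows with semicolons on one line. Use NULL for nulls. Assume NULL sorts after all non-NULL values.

FULL OUTER JOIN keeps every row from both sides; unmatched rows get NULL for the other side's columns.
Matching on t1.code = t2.code.
- t1[0] code=DM → 3 match(es) in t2 → 3 row(s).
- t1[1] code=TH → 1 match(es) in t2 → 1 row(s).
- t1[2] code=KW → no match; kept with NULLs on the t2 side.
- t1[3] code=KW → no match; kept with NULLs on the t2 side.
- t1[4] code=SG → no match; kept with NULLs on the t2 side.
- t1[5] code=SG → no match; kept with NULLs on the t2 side.
- t1[6] code=KW → no match; kept with NULLs on the t2 side.
- 5 row(s) from t2 found no t1 partner → padded with NULL.

(BQ, Jersey); (BQ, NULL); (HP, Jersey); (JV, NULL); (LS, NULL); (MT, NULL); (QE, Jersey); (NULL, Austin); (NULL, Chicago); (NULL, Irvine); (NULL, Paris); (NULL, NULL); (NULL, NULL); (NULL, NULL)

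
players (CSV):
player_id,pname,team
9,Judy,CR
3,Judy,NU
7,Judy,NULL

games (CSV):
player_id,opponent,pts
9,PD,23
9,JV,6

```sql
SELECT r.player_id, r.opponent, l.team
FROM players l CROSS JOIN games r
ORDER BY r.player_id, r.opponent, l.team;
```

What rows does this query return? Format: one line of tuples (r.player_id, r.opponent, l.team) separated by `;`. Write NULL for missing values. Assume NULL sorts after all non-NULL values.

CROSS JOIN pairs every row of `players` with every row of `games`: 3 × 2 = 6 rows.
After projecting and ordering:
r.player_id | r.opponent | l.team
9 | JV | CR
9 | JV | NU
9 | JV | NULL
9 | PD | CR
9 | PD | NU
9 | PD | NULL

(9, JV, CR); (9, JV, NU); (9, JV, NULL); (9, PD, CR); (9, PD, NU); (9, PD, NULL)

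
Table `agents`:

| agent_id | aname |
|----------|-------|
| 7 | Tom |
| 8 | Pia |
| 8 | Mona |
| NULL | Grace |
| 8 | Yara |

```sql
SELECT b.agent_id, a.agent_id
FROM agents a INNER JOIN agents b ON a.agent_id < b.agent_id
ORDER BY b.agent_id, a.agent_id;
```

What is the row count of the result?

3

INNER JOIN keeps only pairs where the ON condition holds.
Matching on a.agent_id < b.agent_id. A NULL in a compared column never satisfies the condition.
Matched pairs: 3.
Total: 3 rows.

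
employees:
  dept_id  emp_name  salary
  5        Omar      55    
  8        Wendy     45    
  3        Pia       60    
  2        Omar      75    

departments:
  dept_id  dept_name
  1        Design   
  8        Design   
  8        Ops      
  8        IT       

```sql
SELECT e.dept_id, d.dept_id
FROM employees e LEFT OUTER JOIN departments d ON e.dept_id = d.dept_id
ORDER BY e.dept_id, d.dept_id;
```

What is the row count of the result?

6

LEFT JOIN keeps every row from `employees`; unmatched rows get NULL for `departments`'s columns.
Matching on e.dept_id = d.dept_id.
- e row (dept_id=5): no match → kept, d columns NULL.
- e row (dept_id=8): matches 3 d row(s) → 3 output row(s).
- e row (dept_id=3): no match → kept, d columns NULL.
- e row (dept_id=2): no match → kept, d columns NULL.
Total: 3 matched + 3 padded = 6 rows.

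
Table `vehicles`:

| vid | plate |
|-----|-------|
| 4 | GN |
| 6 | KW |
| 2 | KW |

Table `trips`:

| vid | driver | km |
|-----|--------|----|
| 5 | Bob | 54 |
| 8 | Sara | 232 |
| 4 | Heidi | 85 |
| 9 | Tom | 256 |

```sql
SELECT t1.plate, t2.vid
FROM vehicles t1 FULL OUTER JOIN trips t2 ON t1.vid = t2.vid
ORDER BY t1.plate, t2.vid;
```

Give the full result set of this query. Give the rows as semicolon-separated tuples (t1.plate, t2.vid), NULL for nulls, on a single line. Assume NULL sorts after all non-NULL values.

FULL OUTER JOIN keeps every row from both sides; unmatched rows get NULL for the other side's columns.
Matching on t1.vid = t2.vid.
Matched pairs: 1; unmatched t1 rows kept: 2; unmatched t2 rows kept: 3.

(GN, 4); (KW, NULL); (KW, NULL); (NULL, 5); (NULL, 8); (NULL, 9)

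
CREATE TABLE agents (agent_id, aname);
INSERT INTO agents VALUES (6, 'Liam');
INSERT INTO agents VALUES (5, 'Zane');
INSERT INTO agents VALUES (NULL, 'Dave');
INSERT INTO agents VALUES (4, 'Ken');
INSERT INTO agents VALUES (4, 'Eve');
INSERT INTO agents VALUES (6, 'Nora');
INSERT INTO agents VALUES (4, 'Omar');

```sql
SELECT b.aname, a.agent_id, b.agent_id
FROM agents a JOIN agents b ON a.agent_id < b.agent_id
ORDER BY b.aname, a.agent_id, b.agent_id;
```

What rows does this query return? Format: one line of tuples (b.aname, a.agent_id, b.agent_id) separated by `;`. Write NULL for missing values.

(Liam, 4, 6); (Liam, 4, 6); (Liam, 4, 6); (Liam, 5, 6); (Nora, 4, 6); (Nora, 4, 6); (Nora, 4, 6); (Nora, 5, 6); (Zane, 4, 5); (Zane, 4, 5); (Zane, 4, 5)

INNER JOIN keeps only pairs where the ON condition holds.
Matching on a.agent_id < b.agent_id. A NULL in a compared column never satisfies the condition.
Matched pairs: 11.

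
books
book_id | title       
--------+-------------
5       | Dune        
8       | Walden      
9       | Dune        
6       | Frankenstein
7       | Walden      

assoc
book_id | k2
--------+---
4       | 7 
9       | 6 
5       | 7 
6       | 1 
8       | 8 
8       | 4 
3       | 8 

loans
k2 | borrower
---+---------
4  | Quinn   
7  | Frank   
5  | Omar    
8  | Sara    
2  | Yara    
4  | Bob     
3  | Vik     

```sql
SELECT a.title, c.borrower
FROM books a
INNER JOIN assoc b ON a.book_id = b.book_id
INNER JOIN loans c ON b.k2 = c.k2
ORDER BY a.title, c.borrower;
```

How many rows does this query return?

4

Evaluate left to right. First `books a INNER JOIN assoc b` on book_id: 5 row(s).
Then INNER JOIN `loans c` on k2: keep only rows whose b.k2 appears in c.
Result: 4 row(s).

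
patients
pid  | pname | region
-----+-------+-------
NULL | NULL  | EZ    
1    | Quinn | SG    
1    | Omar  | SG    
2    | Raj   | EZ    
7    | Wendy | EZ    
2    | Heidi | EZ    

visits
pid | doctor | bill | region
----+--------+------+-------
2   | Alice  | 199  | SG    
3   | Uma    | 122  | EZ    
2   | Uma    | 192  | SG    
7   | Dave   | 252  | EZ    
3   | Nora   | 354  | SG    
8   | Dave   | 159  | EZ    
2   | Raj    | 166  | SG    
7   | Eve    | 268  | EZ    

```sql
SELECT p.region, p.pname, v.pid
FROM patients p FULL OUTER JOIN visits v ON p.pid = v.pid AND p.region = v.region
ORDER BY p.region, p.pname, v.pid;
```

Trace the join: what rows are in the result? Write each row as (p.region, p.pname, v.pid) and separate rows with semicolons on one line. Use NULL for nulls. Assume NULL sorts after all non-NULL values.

(EZ, Heidi, NULL); (EZ, Raj, NULL); (EZ, Wendy, 7); (EZ, Wendy, 7); (EZ, NULL, NULL); (SG, Omar, NULL); (SG, Quinn, NULL); (NULL, NULL, 2); (NULL, NULL, 2); (NULL, NULL, 2); (NULL, NULL, 3); (NULL, NULL, 3); (NULL, NULL, 8)

FULL OUTER JOIN keeps every row from both sides; unmatched rows get NULL for the other side's columns.
Matching on p.pid = v.pid AND p.region = v.region. A NULL in a compared column never satisfies the condition.
Matched pairs: 2; unmatched p rows kept: 5; unmatched v rows kept: 6.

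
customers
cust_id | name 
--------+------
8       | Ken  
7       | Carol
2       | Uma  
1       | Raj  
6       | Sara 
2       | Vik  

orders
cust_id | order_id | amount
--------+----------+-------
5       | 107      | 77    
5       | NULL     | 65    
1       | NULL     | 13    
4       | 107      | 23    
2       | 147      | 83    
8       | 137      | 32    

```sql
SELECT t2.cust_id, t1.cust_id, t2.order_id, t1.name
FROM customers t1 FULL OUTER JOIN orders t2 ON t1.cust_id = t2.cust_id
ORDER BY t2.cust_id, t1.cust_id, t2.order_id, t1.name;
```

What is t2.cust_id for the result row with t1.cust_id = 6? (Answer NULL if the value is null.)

FULL OUTER JOIN keeps every row from both sides; unmatched rows get NULL for the other side's columns.
Matching on t1.cust_id = t2.cust_id.
- t1 row (cust_id=8): matches 1 t2 row(s) → 1 output row(s).
- t1 row (cust_id=7): no match → kept, t2 columns NULL.
- t1 row (cust_id=2): matches 1 t2 row(s) → 1 output row(s).
- t1 row (cust_id=1): matches 1 t2 row(s) → 1 output row(s).
- t1 row (cust_id=6): no match → kept, t2 columns NULL.
- t1 row (cust_id=2): matches 1 t2 row(s) → 1 output row(s).
- 3 t2 row(s) had no t1 match → kept, t1 columns NULL.

NULL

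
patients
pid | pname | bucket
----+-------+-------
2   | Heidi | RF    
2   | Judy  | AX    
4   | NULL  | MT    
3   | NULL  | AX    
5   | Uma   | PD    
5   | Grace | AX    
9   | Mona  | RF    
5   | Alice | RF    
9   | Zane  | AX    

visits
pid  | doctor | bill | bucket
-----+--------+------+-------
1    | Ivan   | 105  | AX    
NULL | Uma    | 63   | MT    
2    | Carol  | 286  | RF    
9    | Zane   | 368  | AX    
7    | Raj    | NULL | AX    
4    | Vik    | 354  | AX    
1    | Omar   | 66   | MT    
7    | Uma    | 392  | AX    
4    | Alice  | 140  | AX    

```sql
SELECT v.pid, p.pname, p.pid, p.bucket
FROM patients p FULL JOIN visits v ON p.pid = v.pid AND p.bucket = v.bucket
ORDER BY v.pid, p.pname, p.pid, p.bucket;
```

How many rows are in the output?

FULL OUTER JOIN keeps every row from both sides; unmatched rows get NULL for the other side's columns.
Matching on p.pid = v.pid AND p.bucket = v.bucket. A NULL in a compared column never satisfies the condition.
- p[0] pid=2, bucket=RF → 1 match(es) in v → 1 row(s).
- p[1] pid=2, bucket=AX → no match; kept with NULLs on the v side.
- p[2] pid=4, bucket=MT → no match; kept with NULLs on the v side.
- p[3] pid=3, bucket=AX → no match; kept with NULLs on the v side.
- p[4] pid=5, bucket=PD → no match; kept with NULLs on the v side.
- p[5] pid=5, bucket=AX → no match; kept with NULLs on the v side.
- p[6] pid=9, bucket=RF → no match; kept with NULLs on the v side.
- p[7] pid=5, bucket=RF → no match; kept with NULLs on the v side.
- p[8] pid=9, bucket=AX → 1 match(es) in v → 1 row(s).
- plus 7 unmatched v row(s), each kept with NULL p columns.
Total: 2 matched + 14 padded = 16 rows.

16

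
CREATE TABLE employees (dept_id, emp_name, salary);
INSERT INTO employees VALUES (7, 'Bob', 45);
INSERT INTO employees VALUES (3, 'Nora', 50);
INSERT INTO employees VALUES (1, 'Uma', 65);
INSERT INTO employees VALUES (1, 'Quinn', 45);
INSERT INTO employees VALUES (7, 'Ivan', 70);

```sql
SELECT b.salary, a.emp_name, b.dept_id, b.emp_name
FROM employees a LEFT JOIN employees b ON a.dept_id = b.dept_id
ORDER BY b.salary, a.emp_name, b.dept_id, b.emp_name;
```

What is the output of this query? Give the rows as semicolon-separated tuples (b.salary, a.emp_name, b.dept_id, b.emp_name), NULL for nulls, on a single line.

LEFT JOIN keeps every row from `employees a`; unmatched rows get NULL for `employees b`'s columns.
Matching on a.dept_id = b.dept_id.
- a (dept_id=7) pairs with 2 row(s) of b.
- a (dept_id=3) pairs with 1 row(s) of b.
- a (dept_id=1) pairs with 2 row(s) of b.
- a (dept_id=1) pairs with 2 row(s) of b.
- a (dept_id=7) pairs with 2 row(s) of b.
After projecting and ordering:
b.salary | a.emp_name | b.dept_id | b.emp_name
45 | Bob | 7 | Bob
45 | Ivan | 7 | Bob
45 | Quinn | 1 | Quinn
45 | Uma | 1 | Quinn
50 | Nora | 3 | Nora
65 | Quinn | 1 | Uma
65 | Uma | 1 | Uma
70 | Bob | 7 | Ivan
70 | Ivan | 7 | Ivan

(45, Bob, 7, Bob); (45, Ivan, 7, Bob); (45, Quinn, 1, Quinn); (45, Uma, 1, Quinn); (50, Nora, 3, Nora); (65, Quinn, 1, Uma); (65, Uma, 1, Uma); (70, Bob, 7, Ivan); (70, Ivan, 7, Ivan)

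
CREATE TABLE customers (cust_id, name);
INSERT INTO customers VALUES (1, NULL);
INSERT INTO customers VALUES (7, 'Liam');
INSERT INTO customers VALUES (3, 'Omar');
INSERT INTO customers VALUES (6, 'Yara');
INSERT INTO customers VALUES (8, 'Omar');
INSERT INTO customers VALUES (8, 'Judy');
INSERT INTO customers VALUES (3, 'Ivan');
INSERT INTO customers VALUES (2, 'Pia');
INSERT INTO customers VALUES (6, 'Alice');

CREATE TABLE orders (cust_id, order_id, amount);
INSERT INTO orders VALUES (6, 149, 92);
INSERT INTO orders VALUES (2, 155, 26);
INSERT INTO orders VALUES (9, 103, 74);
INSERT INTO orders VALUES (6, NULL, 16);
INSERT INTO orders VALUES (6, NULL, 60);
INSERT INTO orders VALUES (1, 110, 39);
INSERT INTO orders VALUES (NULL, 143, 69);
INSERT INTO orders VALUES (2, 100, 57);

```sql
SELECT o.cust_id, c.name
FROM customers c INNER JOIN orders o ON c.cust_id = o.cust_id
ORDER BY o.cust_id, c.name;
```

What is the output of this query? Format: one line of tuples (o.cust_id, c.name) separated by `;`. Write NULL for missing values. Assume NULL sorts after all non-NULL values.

INNER JOIN keeps only pairs where the ON condition holds.
Matching on c.cust_id = o.cust_id. A NULL in a compared column never satisfies the condition.
Matched pairs: 9.

(1, NULL); (2, Pia); (2, Pia); (6, Alice); (6, Alice); (6, Alice); (6, Yara); (6, Yara); (6, Yara)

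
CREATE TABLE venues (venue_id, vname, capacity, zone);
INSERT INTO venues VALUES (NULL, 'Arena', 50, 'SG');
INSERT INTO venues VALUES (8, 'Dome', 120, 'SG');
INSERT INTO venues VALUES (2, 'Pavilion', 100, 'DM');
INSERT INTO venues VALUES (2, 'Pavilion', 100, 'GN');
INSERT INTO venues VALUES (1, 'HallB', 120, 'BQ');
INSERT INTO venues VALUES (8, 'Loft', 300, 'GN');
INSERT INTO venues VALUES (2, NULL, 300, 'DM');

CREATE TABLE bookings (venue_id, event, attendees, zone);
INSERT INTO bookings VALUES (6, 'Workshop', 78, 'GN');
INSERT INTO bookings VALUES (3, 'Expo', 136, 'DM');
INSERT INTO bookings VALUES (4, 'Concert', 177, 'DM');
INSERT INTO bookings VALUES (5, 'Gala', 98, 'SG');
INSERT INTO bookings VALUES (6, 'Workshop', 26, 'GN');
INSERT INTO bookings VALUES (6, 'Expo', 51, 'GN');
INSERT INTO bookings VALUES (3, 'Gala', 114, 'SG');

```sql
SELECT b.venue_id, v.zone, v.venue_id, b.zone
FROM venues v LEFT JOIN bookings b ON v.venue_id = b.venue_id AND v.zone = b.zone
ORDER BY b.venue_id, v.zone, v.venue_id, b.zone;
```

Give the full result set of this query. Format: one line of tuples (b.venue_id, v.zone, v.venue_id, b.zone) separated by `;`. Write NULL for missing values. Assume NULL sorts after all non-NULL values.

LEFT JOIN keeps every row from `venues`; unmatched rows get NULL for `bookings`'s columns.
Matching on v.venue_id = b.venue_id AND v.zone = b.zone. A NULL in a compared column never satisfies the condition.
Matched pairs: 0; unmatched v rows kept: 7.

(NULL, BQ, 1, NULL); (NULL, DM, 2, NULL); (NULL, DM, 2, NULL); (NULL, GN, 2, NULL); (NULL, GN, 8, NULL); (NULL, SG, 8, NULL); (NULL, SG, NULL, NULL)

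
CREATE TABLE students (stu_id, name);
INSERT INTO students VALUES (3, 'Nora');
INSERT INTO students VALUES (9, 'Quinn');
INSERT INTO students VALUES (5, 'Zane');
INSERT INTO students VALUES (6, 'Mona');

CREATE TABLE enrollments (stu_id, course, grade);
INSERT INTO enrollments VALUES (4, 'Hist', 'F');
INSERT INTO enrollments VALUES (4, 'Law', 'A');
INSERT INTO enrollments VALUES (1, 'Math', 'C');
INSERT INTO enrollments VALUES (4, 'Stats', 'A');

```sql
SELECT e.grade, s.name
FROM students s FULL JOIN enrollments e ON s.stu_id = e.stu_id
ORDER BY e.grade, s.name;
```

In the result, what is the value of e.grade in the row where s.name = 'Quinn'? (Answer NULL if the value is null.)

NULL

FULL OUTER JOIN keeps every row from both sides; unmatched rows get NULL for the other side's columns.
Matching on s.stu_id = e.stu_id.
- s[0] stu_id=3 → no match; kept with NULLs on the e side.
- s[1] stu_id=9 → no match; kept with NULLs on the e side.
- s[2] stu_id=5 → no match; kept with NULLs on the e side.
- s[3] stu_id=6 → no match; kept with NULLs on the e side.
- plus 4 unmatched e row(s), each kept with NULL s columns.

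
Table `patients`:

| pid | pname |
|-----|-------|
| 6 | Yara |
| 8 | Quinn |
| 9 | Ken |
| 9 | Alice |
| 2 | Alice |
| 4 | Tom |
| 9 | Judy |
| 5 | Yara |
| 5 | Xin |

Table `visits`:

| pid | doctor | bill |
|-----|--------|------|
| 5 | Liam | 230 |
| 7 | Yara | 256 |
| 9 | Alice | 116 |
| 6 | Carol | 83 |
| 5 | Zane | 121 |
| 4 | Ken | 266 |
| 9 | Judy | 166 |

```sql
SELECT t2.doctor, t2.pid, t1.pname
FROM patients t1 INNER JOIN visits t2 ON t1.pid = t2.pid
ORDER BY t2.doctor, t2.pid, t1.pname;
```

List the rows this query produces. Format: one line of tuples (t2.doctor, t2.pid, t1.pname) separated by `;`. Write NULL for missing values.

(Alice, 9, Alice); (Alice, 9, Judy); (Alice, 9, Ken); (Carol, 6, Yara); (Judy, 9, Alice); (Judy, 9, Judy); (Judy, 9, Ken); (Ken, 4, Tom); (Liam, 5, Xin); (Liam, 5, Yara); (Zane, 5, Xin); (Zane, 5, Yara)

INNER JOIN keeps only pairs where the ON condition holds.
Matching on t1.pid = t2.pid.
- t1 row (pid=6): matches 1 t2 row(s) → 1 output row(s).
- t1 row (pid=8): no match → dropped.
- t1 row (pid=9): matches 2 t2 row(s) → 2 output row(s).
- t1 row (pid=9): matches 2 t2 row(s) → 2 output row(s).
- t1 row (pid=2): no match → dropped.
- t1 row (pid=4): matches 1 t2 row(s) → 1 output row(s).
- t1 row (pid=9): matches 2 t2 row(s) → 2 output row(s).
- t1 row (pid=5): matches 2 t2 row(s) → 2 output row(s).
- t1 row (pid=5): matches 2 t2 row(s) → 2 output row(s).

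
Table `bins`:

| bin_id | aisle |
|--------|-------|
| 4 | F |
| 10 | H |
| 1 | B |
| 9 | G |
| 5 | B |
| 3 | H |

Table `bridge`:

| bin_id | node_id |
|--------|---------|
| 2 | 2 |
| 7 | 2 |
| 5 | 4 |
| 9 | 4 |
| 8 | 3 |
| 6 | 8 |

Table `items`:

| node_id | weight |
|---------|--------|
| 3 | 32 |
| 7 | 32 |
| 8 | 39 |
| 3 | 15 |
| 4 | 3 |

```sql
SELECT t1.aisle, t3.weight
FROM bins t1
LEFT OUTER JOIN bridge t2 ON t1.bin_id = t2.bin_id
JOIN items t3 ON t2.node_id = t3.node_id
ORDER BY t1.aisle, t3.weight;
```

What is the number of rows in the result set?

2

Evaluate left to right. First `bins t1 LEFT JOIN bridge t2` on bin_id: 6 row(s).
Then INNER JOIN `items t3` on node_id: keep only rows whose t2.node_id appears in t3.
Result: 2 row(s).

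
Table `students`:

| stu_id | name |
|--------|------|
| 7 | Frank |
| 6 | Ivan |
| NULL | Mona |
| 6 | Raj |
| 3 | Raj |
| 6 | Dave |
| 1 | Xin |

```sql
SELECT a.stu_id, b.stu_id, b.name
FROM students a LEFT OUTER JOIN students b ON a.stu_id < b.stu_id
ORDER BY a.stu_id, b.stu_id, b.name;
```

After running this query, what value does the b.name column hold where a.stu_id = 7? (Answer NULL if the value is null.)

LEFT JOIN keeps every row from `students a`; unmatched rows get NULL for `students b`'s columns.
Matching on a.stu_id < b.stu_id. A NULL in a compared column never satisfies the condition.
- a (stu_id=7) has no partner → padded with NULL.
- a (stu_id=6) pairs with 1 row(s) of b.
- a (stu_id=NULL) has no partner → padded with NULL.
- a (stu_id=6) pairs with 1 row(s) of b.
- a (stu_id=3) pairs with 4 row(s) of b.
- a (stu_id=6) pairs with 1 row(s) of b.
- a (stu_id=1) pairs with 5 row(s) of b.

NULL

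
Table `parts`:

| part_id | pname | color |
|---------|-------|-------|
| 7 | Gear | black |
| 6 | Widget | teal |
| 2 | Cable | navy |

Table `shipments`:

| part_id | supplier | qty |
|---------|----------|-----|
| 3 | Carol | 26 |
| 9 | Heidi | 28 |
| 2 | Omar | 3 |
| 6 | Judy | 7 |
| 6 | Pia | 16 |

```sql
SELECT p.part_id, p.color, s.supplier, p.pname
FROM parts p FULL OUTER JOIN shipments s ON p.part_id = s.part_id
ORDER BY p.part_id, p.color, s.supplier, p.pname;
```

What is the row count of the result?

6

FULL OUTER JOIN keeps every row from both sides; unmatched rows get NULL for the other side's columns.
Matching on p.part_id = s.part_id.
- p row (part_id=7): no match → kept, s columns NULL.
- p row (part_id=6): matches 2 s row(s) → 2 output row(s).
- p row (part_id=2): matches 1 s row(s) → 1 output row(s).
- 2 row(s) from s found no p partner → padded with NULL.
Total: 3 matched + 3 padded = 6 rows.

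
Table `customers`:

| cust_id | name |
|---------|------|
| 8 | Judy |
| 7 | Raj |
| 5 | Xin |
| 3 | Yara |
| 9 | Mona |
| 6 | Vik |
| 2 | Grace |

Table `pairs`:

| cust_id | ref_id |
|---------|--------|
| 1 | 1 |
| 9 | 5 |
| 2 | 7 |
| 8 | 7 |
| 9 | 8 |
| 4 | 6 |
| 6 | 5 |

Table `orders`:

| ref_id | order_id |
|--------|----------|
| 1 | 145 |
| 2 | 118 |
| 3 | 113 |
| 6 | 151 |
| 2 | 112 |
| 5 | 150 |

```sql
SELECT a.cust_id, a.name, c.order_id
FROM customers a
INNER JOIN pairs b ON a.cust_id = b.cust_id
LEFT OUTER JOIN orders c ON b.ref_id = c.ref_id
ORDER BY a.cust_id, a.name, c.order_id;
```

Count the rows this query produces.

Joins associate left-to-right: customers INNER JOIN pairs on cust_id gives 5 intermediate row(s).
Then LEFT JOIN `orders c` on ref_id: each of those 5 rows is kept; rows whose b.ref_id has no match in c get NULL for c's columns.
Result: 5 row(s).

5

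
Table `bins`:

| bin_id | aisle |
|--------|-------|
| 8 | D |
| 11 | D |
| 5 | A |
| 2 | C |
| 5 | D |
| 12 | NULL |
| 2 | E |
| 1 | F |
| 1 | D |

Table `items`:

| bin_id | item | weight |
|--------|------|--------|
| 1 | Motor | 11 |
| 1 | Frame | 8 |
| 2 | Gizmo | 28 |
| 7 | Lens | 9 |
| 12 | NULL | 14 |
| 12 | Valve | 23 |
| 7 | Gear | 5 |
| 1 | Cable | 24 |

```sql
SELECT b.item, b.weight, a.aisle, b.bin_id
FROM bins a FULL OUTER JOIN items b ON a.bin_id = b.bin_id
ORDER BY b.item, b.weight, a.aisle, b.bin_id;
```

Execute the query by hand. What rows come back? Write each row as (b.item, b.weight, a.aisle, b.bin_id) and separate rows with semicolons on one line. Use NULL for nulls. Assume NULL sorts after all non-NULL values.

FULL OUTER JOIN keeps every row from both sides; unmatched rows get NULL for the other side's columns.
Matching on a.bin_id = b.bin_id.
- a row (bin_id=8): no match → kept, b columns NULL.
- a row (bin_id=11): no match → kept, b columns NULL.
- a row (bin_id=5): no match → kept, b columns NULL.
- a row (bin_id=2): matches 1 b row(s) → 1 output row(s).
- a row (bin_id=5): no match → kept, b columns NULL.
- a row (bin_id=12): matches 2 b row(s) → 2 output row(s).
- a row (bin_id=2): matches 1 b row(s) → 1 output row(s).
- a row (bin_id=1): matches 3 b row(s) → 3 output row(s).
- a row (bin_id=1): matches 3 b row(s) → 3 output row(s).
- 2 row(s) from b found no a partner → padded with NULL.

(Cable, 24, D, 1); (Cable, 24, F, 1); (Frame, 8, D, 1); (Frame, 8, F, 1); (Gear, 5, NULL, 7); (Gizmo, 28, C, 2); (Gizmo, 28, E, 2); (Lens, 9, NULL, 7); (Motor, 11, D, 1); (Motor, 11, F, 1); (Valve, 23, NULL, 12); (NULL, 14, NULL, 12); (NULL, NULL, A, NULL); (NULL, NULL, D, NULL); (NULL, NULL, D, NULL); (NULL, NULL, D, NULL)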